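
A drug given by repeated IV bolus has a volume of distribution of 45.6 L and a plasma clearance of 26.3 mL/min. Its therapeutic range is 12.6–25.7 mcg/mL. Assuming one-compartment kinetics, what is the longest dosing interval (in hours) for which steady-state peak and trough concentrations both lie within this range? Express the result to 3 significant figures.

20.6 h

CL = 26.3 mL/min = 26.3 × 0.06 = 1.578 L/h
k = CL / Vd = 1.578 / 45.60 = 0.03461 h⁻¹
Between IV bolus doses, concentration decays as C = C₀·e^(−kτ), so C_peak/C_trough = e^(kτ).
τ_max = ln(C_peak/C_trough) / k = ln(25.7/12.6) / 0.03461 = 0.7128 / 0.03461 = 20.60 h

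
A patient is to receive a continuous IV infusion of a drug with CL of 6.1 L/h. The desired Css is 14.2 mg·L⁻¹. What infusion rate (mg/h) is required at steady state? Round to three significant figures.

86.6 mg/h

R₀ = 6.100 × 14.2 = 86.62 mg/h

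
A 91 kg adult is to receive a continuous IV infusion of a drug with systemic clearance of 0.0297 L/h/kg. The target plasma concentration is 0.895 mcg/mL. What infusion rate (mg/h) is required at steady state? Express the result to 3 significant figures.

CL = 0.0297 L/h/kg × 91 kg = 2.703 L/h
At steady state, infusion rate equals elimination rate: rate in = CL × Css.
Infusion rate = CL · Css = 2.703 L/h × 0.895 mg/L = 2.419 mg/h

2.42 mg/h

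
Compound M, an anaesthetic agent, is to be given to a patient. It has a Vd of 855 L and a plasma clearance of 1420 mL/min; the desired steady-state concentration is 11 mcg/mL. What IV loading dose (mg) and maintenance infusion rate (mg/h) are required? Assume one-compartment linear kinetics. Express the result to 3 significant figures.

(a) 9410 mg; (b) 937 mg/h

LD = Vd · C_target = 855.0 × 11 = 9405 mg
CL = 1420 mL/min = 1420 × 0.06 = 85.20 L/h
Maintenance infusion rate = CL × Css = 85.20 × 11 = 937.2 mg/h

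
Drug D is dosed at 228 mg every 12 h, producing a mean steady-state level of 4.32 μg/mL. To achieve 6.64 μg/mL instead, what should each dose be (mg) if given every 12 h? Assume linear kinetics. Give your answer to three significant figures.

350 mg

For first-order elimination, Css ∝ F·D/(CL·τ); F and CL are unchanged, so Css ∝ D/τ.
D₂ = D₁ × (Css,target / Css,current) = 228 × 6.64/4.32 = 350.4 mg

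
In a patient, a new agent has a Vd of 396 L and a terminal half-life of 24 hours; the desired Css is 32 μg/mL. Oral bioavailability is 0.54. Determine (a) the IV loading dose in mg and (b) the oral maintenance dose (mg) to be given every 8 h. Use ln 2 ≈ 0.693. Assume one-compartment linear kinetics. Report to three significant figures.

(a) 12700 mg; (b) 5420 mg

LD = Vd × C = 396.0 × 32 = 12670 mg
CL = 0.693 × Vd / t½ = 0.693 × 396.0 / 24 = 11.43 L/h
D = CL × Css × τ / F = 11.43 × 32 × 8 / 0.54 = 5419 mg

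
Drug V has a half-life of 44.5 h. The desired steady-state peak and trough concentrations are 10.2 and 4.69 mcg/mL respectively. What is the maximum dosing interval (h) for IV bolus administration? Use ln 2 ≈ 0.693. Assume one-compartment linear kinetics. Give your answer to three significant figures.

k = 0.693 / t½ = 0.693 / 44.5 = 0.01557 h⁻¹
Between IV bolus doses, concentration decays as C = C₀·e^(−kτ), so C_peak/C_trough = e^(kτ).
τ_max = ln(C_peak/C_trough) / k = ln(10.2/4.69) / 0.01557 = 0.7770 / 0.01557 = 49.90 h

49.9 h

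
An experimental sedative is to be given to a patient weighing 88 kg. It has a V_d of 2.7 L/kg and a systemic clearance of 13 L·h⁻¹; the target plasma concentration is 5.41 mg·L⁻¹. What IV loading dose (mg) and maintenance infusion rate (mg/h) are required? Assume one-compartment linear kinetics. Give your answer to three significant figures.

Vd(total) = 88 kg × 2.7 L/kg = 237.6 L
LD = Vd · C_target = 237.6 × 5.41 = 1285 mg
Maintenance: replace elimination → rate = CL × Css = 13.00 × 5.41 = 70.33 mg/h

(a) 1290 mg; (b) 70.3 mg/h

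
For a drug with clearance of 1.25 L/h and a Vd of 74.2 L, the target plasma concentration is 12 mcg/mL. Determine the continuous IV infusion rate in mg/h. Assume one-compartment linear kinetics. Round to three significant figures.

Vd does not affect the maintenance rate; only clearance governs steady-state input.
Rate = CL × Css = 1.250 × 12 = 15.00 mg/h

15.0 mg/h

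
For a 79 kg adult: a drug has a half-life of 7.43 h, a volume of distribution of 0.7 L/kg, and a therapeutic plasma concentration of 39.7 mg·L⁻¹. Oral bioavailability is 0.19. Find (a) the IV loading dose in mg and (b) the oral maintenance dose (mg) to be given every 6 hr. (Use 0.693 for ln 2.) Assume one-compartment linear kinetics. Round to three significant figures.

Vd = 0.7 L/kg × 79 kg = 55.30 L
LD = Vd × C = 55.30 × 39.7 = 2195 mg
CL = 0.693 × Vd / t½ = 0.693 × 55.30 / 7.43 = 5.158 L/h
D = CL × Css × τ / F = 5.158 × 39.7 × 6 / 0.19 = 6467 mg

(a) 2200 mg; (b) 6470 mg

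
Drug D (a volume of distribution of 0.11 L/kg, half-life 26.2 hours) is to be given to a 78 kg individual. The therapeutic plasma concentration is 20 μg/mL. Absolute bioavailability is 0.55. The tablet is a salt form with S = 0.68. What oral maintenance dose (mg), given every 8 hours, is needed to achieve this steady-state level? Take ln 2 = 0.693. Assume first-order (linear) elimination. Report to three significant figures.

97.1 mg

Vd(total) = 78 kg × 0.11 L/kg = 8.580 L
CL = ln 2 · Vd / t½ = 0.693 × 8.580 / 26.2 = 0.2269 L/h
D = CL × Css × τ / F / S = 0.2269 × 20 × 8 / 0.55 / 0.68 = 97.07 mg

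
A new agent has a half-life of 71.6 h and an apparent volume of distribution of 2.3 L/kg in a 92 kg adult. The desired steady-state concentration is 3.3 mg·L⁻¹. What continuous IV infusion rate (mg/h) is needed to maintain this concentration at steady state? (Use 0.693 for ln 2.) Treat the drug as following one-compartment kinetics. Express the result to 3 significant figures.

6.76 mg/h

Vd = 2.3 L/kg × 92 kg = 211.6 L
CL = 0.693 × Vd / t½ = 0.693 × 211.6 / 71.6 = 2.048 L/h
Infusion rate = CL × Css = 2.048 × 3.3 = 6.758 mg/h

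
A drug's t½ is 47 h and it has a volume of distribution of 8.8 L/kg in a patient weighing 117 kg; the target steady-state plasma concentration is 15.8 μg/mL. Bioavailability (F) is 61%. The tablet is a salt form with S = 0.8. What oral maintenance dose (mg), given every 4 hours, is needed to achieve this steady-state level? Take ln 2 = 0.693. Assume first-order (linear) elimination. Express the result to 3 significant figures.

1970 mg

Vd(total) = 117 kg × 8.8 L/kg = 1030 L
CL = 0.693 × Vd / t½ = 0.693 × 1030 / 47 = 15.19 L/h
D = CL × Css × τ / F / S = 15.19 × 15.8 × 4 / 0.61 / 0.8 = 1967 mg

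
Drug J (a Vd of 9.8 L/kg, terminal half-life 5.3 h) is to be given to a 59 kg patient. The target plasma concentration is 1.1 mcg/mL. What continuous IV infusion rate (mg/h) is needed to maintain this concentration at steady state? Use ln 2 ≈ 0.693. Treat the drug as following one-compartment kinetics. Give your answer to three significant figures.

Total Vd = 9.8 × 59 = 578.2 L
CL = ln 2 · Vd / t½ = 0.693 × 578.2 / 5.3 = 75.60 L/h
Infusion rate = CL × Css = 75.60 × 1.1 = 83.16 mg/h

83.2 mg/h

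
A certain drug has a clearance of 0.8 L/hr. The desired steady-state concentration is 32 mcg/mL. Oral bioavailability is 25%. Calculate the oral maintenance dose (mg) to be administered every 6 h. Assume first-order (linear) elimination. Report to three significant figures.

D = CL × Css × τ / F = 0.8000 × 32 × 6 / 0.25 = 614.4 mg

614 mg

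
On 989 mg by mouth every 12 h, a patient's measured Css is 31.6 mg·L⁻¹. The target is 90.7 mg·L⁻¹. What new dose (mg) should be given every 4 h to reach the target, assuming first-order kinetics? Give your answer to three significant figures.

946 mg

With linear kinetics, Css is proportional to dose rate (D/τ) at fixed clearance.
D₂ = D₁ × (Css,target / Css,current) × (τ₂/τ₁) = 989 × (90.7/31.6) × (4/12) = 946.2 mg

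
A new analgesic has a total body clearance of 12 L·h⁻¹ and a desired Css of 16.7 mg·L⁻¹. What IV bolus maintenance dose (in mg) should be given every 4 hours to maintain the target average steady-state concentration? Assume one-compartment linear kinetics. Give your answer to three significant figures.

802 mg

At steady state, dose per interval replaces the amount cleared in that interval: D/τ = CL·Css.
D = CL × Css × τ = 12.00 × 16.7 × 4 = 801.6 mg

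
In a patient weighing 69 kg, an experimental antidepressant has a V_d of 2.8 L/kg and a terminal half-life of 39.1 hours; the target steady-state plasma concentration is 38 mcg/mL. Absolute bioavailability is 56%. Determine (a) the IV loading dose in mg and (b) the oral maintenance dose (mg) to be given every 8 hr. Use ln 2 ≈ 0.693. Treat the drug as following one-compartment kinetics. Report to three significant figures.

(a) 7340 mg; (b) 1860 mg

Total Vd = 2.8 × 69 = 193.2 L
LD = Vd × C = 193.2 × 38 = 7342 mg
CL = 0.693 × Vd / t½ = 0.693 × 193.2 / 39.1 = 3.424 L/h
D = CL × Css × τ / F = 3.424 × 38 × 8 / 0.56 = 1859 mg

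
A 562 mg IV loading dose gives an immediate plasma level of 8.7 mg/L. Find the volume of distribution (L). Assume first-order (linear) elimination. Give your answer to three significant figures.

Immediately after an IV bolus, C₀ = Dose / Vd, so Vd = Dose / C₀.
Vd = 562 / 8.7 = 64.60 L

64.6 L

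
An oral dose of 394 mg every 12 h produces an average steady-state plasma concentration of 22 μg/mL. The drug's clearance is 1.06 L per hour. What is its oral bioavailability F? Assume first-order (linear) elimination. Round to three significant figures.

0.710

F·D/τ = CL·Css at steady state → F = CL·Css·τ / D.
F = 1.06 × 22 × 12 / 394 = 0.710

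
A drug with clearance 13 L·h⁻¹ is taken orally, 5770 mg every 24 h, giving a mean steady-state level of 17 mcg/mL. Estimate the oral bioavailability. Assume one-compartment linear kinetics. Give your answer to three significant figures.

0.919

F·D/τ = CL·Css at steady state → F = CL·Css·τ / D.
F = 13 × 17 × 24 / 5770 = 0.919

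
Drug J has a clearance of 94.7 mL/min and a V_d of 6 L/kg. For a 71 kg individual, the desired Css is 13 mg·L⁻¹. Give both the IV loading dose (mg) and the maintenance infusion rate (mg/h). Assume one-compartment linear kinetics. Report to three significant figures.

Vd(total) = 71 kg × 6 L/kg = 426.0 L
Loading dose = Vd × C = 426.0 × 13 = 5538 mg
Convert clearance: 94.7 mL/min × 60 min/h ÷ 1000 mL/L = 5.682 L/h
Maintenance infusion rate = CL × Css = 5.682 × 13 = 73.87 mg/h

(a) 5540 mg; (b) 73.9 mg/h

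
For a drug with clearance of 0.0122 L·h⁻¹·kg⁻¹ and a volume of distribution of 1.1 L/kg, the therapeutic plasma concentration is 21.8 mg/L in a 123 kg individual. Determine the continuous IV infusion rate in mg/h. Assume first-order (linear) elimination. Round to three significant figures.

32.7 mg/h

CL = 0.0122 L·h⁻¹·kg⁻¹ × 123 kg = 1.501 L/h
Infusion rate = CL · Css = 1.501 L/h × 21.8 mg/L = 32.72 mg/h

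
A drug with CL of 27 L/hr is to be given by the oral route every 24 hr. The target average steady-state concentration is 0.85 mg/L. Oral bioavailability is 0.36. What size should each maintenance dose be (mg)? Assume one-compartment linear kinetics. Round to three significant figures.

1530 mg

D = CL × Css × τ / F = 27.00 × 0.85 × 24 / 0.36 = 1530 mg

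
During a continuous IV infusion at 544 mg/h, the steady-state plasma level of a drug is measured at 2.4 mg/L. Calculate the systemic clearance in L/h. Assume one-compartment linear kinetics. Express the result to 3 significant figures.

227 L/h

At steady state, infusion rate = CL × Css, so CL = rate / Css.
CL = 544 / 2.4 = 226.7 L/h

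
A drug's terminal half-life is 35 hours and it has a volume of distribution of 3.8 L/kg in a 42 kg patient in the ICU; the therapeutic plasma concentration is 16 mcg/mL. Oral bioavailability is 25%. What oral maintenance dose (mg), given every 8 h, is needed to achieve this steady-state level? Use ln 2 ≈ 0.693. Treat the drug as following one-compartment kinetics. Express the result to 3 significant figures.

Total Vd = 3.8 × 42 = 159.6 L
CL = 0.693 × Vd / t½ = 0.693 × 159.6 / 35 = 3.160 L/h
D = CL × Css × τ / F = 3.160 × 16 × 8 / 0.25 = 1618 mg

1620 mg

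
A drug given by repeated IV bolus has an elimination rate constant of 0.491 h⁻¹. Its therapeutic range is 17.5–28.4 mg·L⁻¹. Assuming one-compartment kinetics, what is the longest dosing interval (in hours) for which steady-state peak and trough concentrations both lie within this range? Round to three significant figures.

Between IV bolus doses, concentration decays as C = C₀·e^(−kτ), so C_peak/C_trough = e^(kτ).
τ_max = ln(C_peak/C_trough) / k = ln(28.4/17.5) / 0.4910 = 0.4842 / 0.4910 = 0.9862 h

0.986 h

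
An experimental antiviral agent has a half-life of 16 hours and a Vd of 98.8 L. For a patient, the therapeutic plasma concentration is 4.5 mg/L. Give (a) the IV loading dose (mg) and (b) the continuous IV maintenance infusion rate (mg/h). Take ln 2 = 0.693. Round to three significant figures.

(a) 445 mg; (b) 19.3 mg/h

LD = Vd × C = 98.80 × 4.5 = 444.6 mg
CL = 0.693 × Vd / t½ = 0.693 × 98.80 / 16 = 4.279 L/h
Infusion rate = CL × Css = 4.279 × 4.5 = 19.26 mg/h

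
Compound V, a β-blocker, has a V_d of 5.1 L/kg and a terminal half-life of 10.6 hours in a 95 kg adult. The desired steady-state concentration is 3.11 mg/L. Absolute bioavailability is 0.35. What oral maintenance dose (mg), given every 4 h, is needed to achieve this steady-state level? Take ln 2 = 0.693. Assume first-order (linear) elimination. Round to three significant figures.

Vd = 5.1 L/kg × 95 kg = 484.5 L
CL = 0.693 × Vd / t½ = 0.693 × 484.5 / 10.6 = 31.68 L/h
D = CL × Css × τ / F = 31.68 × 3.11 × 4 / 0.35 = 1126 mg

1130 mg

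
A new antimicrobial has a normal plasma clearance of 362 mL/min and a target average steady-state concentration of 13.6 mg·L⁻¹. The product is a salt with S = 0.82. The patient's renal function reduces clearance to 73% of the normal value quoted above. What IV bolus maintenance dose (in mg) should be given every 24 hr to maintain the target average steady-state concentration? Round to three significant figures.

6310 mg

Convert clearance: 362 mL/min × 60 min/h ÷ 1000 mL/L = 21.72 L/h
Patient clearance = 0.73 × 21.72 = 15.86 L/h
D = CL × Css × τ / S = 15.86 × 13.6 × 24 / 0.82 = 6313 mg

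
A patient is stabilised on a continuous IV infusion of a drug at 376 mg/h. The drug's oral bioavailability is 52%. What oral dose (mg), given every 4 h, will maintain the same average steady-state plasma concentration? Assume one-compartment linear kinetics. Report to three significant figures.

2890 mg

To maintain the same Css, the systemic dosing rate must be unchanged: F·D/τ = infusion rate.
D = rate × τ / F = 376 × 4 / 0.52 = 2892 mg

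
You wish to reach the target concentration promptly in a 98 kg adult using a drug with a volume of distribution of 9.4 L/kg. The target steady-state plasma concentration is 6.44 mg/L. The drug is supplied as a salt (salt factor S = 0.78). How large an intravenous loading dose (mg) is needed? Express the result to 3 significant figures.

7610 mg

Total Vd = 9.4 × 98 = 921.2 L
LD = Vd × C / S = 921.2 × 6.440 / 0.78 = 7606 mg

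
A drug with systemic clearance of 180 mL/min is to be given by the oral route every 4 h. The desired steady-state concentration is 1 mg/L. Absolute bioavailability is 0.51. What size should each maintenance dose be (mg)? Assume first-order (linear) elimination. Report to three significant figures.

84.7 mg

Convert clearance: 180 mL/min × 60 min/h ÷ 1000 mL/L = 10.80 L/h
D = CL × Css × τ / F = 10.80 × 1 × 4 / 0.51 = 84.71 mg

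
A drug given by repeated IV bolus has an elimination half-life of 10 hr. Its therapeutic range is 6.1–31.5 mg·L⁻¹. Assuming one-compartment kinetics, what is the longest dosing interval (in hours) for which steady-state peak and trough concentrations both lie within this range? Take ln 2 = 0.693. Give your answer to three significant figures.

23.7 h

k = 0.693 / t½ = 0.693 / 10 = 0.06930 h⁻¹
Between IV bolus doses, concentration decays as C = C₀·e^(−kτ), so C_peak/C_trough = e^(kτ).
τ_max = ln(C_peak/C_trough) / k = ln(31.5/6.1) / 0.06930 = 1.642 / 0.06930 = 23.69 h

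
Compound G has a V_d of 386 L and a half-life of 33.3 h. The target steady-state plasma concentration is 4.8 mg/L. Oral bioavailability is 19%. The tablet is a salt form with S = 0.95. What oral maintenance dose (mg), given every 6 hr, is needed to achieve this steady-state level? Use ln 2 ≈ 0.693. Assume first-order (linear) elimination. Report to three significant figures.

CL = 0.693 × Vd / t½ = 0.693 × 386.0 / 33.3 = 8.033 L/h
D = CL × Css × τ / F / S = 8.033 × 4.8 × 6 / 0.19 / 0.95 = 1282 mg

1280 mg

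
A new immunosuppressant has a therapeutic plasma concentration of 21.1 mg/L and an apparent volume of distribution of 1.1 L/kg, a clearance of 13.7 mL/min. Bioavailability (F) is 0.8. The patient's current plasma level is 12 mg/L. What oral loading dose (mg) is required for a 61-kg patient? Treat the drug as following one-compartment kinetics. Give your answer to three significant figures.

Vd = 1.1 L/kg × 61 kg = 67.10 L
The loading dose fills Vd to the target concentration.
Concentration deficit ΔC = 21.1 − 12 = 9.100 mg/L
LD = Vd × ΔC / F = 67.10 × 9.100 / 0.8 = 763.3 mg

763 mg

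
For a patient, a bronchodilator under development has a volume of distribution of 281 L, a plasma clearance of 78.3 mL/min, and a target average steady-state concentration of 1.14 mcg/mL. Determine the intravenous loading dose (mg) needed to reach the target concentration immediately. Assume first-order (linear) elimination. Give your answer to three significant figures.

LD = Vd × C = 281.0 × 1.140 = 320.3 mg

320 mg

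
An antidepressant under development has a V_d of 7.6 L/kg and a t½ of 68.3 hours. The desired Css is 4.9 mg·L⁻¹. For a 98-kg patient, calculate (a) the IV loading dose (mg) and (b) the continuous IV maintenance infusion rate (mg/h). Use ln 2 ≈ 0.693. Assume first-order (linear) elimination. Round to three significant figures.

(a) 3650 mg; (b) 37.0 mg/h

Vd(total) = 98 kg × 7.6 L/kg = 744.8 L
LD = Vd × C = 744.8 × 4.9 = 3650 mg
CL = 0.693 × Vd / t½ = 0.693 × 744.8 / 68.3 = 7.557 L/h
Infusion rate = CL × Css = 7.557 × 4.9 = 37.03 mg/h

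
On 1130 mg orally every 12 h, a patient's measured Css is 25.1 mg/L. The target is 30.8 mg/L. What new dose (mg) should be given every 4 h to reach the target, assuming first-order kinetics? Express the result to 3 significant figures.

For first-order elimination, Css ∝ F·D/(CL·τ); F and CL are unchanged, so Css ∝ D/τ.
D₂ = D₁ × (Css,target / Css,current) × (τ₂/τ₁) = 1130 × (30.8/25.1) × (4/12) = 462.2 mg

462 mg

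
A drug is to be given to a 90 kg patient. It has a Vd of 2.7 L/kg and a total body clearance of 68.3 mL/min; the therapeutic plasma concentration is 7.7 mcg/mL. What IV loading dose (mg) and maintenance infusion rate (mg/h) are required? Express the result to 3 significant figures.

(a) 1870 mg; (b) 31.6 mg/h

Vd(total) = 90 kg × 2.7 L/kg = 243.0 L
Loading: fill Vd to C_target → 243.0 L × 7.7 mg/L = 1871 mg
CL = 68.3 mL/min × 60/1000 = 4.098 L/h
Infusion rate = 4.098 L/h × 7.7 mg/L = 31.55 mg/h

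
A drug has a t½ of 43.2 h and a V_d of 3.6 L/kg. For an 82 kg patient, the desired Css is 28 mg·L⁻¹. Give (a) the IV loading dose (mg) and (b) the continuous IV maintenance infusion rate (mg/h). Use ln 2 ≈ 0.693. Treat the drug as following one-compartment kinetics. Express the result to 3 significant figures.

Vd = 3.6 L/kg × 82 kg = 295.2 L
LD = Vd × C = 295.2 × 28 = 8266 mg
CL = 0.693 × Vd / t½ = 0.693 × 295.2 / 43.2 = 4.736 L/h
Infusion rate = CL × Css = 4.736 × 28 = 132.6 mg/h

(a) 8270 mg; (b) 133 mg/h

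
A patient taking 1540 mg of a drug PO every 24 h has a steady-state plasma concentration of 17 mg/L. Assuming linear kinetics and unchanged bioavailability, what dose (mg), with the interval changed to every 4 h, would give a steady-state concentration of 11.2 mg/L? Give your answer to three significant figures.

169 mg

For first-order elimination, Css ∝ F·D/(CL·τ); F and CL are unchanged, so Css ∝ D/τ.
D₂ = D₁ × (Css,target / Css,current) × (τ₂/τ₁) = 1540 × (11.2/17) × (4/24) = 169.1 mg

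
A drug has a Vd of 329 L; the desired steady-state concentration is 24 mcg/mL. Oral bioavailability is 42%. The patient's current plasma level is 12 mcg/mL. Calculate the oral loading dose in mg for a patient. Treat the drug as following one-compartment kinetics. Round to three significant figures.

9400 mg

Concentration deficit ΔC = 24 − 12 = 12.00 mg/L
LD = Vd × ΔC / F = 329.0 × 12.00 / 0.42 = 9400 mg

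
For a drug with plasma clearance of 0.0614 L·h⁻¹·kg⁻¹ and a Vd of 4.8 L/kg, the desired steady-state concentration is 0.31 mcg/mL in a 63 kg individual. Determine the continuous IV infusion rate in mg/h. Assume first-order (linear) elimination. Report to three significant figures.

1.20 mg/h

CL = 0.0614 L·h⁻¹·kg⁻¹ × 63 kg = 3.868 L/h
At steady state, infusion rate equals elimination rate: rate in = CL × Css.
Infusion rate = CL · Css = 3.868 L/h × 0.31 mg/L = 1.199 mg/h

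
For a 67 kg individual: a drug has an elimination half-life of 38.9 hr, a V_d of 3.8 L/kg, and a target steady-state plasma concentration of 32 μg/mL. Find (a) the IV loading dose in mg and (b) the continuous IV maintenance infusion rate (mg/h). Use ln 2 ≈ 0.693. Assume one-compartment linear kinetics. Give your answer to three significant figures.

Total Vd = 3.8 × 67 = 254.6 L
LD = Vd × C = 254.6 × 32 = 8147 mg
CL = 0.693 × Vd / t½ = 0.693 × 254.6 / 38.9 = 4.536 L/h
Infusion rate = CL × Css = 4.536 × 32 = 145.2 mg/h

(a) 8150 mg; (b) 145 mg/h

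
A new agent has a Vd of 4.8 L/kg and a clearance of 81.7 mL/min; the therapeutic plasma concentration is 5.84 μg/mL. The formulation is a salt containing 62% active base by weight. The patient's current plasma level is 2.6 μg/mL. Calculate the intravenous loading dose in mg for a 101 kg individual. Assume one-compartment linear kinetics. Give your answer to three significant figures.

Vd = 4.8 L/kg × 101 kg = 484.8 L
Loading dose depends on Vd (not clearance): it fills the distribution volume.
Concentration deficit ΔC = 5.84 − 2.6 = 3.240 mg/L
LD = Vd × ΔC / S = 484.8 × 3.240 / 0.62 = 2533 mg

2530 mg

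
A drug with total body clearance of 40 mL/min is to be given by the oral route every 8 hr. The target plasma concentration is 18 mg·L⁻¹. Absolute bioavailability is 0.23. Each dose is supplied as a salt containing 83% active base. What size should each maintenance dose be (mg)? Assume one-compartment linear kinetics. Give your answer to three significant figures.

Convert clearance: 40 mL/min × 60 min/h ÷ 1000 mL/L = 2.400 L/h
D = CL × Css × τ / F / S = 2.400 × 18 × 8 / 0.23 / 0.83 = 1810 mg

1810 mg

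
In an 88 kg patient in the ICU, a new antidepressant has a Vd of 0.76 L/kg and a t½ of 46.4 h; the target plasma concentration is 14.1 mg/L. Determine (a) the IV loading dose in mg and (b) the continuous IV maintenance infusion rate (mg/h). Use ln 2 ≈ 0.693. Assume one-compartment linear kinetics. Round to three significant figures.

Total Vd = 0.76 × 88 = 66.88 L
LD = Vd × C = 66.88 × 14.1 = 943.0 mg
CL = 0.693 × Vd / t½ = 0.693 × 66.88 / 46.4 = 0.9989 L/h
Infusion rate = CL × Css = 0.9989 × 14.1 = 14.08 mg/h

(a) 943 mg; (b) 14.1 mg/h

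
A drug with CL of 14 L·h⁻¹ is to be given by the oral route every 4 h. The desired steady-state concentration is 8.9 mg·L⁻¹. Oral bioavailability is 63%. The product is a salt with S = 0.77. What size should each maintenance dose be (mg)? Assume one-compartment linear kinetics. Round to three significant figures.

D = CL × Css × τ / F / S = 14.00 × 8.9 × 4 / 0.63 / 0.77 = 1027 mg

1030 mg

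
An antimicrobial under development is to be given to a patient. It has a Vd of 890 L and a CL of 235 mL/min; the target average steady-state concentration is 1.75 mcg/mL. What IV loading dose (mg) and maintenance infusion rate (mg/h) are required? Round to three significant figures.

(a) 1560 mg; (b) 24.7 mg/h

Loading dose = Vd × C = 890.0 × 1.75 = 1558 mg
CL = 235 mL/min = 235 × 0.06 = 14.10 L/h
Maintenance: replace elimination → rate = CL × Css = 14.10 × 1.75 = 24.68 mg/h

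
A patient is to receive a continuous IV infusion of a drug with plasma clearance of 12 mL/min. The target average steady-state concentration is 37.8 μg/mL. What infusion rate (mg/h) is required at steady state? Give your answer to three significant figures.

27.2 mg/h

CL = 12 mL/min = 12 × 0.06 = 0.7200 L/h
Infusion rate = CL · Css = 0.7200 L/h × 37.8 mg/L = 27.22 mg/h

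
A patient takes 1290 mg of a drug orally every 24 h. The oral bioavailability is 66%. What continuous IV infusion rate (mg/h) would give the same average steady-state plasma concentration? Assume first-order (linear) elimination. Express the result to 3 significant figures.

Equivalent systemic input: infusion rate = F·D/τ.
Rate = 0.66 × 1290 / 24 = 35.48 mg/h

35.5 mg/h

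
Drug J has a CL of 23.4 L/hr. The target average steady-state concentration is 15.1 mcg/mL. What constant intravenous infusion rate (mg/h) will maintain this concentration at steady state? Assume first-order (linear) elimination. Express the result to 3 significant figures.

Rate = CL × Css = 23.40 × 15.1 = 353.3 mg/h

353 mg/h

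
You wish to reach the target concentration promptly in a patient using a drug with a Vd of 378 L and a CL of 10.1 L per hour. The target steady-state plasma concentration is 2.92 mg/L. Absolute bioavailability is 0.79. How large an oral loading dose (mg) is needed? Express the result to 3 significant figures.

1400 mg

Loading dose depends on Vd (not clearance): it fills the distribution volume.
LD = Vd × C / F = 378.0 × 2.920 / 0.79 = 1397 mg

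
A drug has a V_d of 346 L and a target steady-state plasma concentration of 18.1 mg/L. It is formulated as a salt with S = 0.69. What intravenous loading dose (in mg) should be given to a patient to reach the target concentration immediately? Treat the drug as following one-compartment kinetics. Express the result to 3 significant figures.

LD = Vd × C / S = 346.0 × 18.10 / 0.69 = 9076 mg

9080 mg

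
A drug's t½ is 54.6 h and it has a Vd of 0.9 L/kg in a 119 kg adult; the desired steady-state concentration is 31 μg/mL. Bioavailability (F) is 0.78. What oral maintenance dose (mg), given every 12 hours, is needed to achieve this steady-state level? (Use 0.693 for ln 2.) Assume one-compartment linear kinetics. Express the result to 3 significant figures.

648 mg

Vd = 0.9 L/kg × 119 kg = 107.1 L
k = 0.693/54.6 = 0.01269 h⁻¹, so CL = k·Vd = 0.01269 × 107.1 = 1.359 L/h
D = CL × Css × τ / F = 1.359 × 31 × 12 / 0.78 = 648.1 mg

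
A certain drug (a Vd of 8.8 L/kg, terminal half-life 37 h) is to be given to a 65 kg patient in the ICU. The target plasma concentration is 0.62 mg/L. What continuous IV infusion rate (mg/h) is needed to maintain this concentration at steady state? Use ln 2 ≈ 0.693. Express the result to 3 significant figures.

Vd = 8.8 L/kg × 65 kg = 572.0 L
CL = ln 2 · Vd / t½ = 0.693 × 572.0 / 37 = 10.71 L/h
Infusion rate = CL × Css = 10.71 × 0.62 = 6.640 mg/h

6.64 mg/h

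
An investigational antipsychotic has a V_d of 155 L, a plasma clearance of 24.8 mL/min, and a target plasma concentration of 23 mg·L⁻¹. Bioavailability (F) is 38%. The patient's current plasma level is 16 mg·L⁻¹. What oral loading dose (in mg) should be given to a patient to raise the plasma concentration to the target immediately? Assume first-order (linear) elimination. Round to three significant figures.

2860 mg

Concentration deficit ΔC = 23 − 16 = 7.000 mg/L
LD = Vd × ΔC / F = 155.0 × 7.000 / 0.38 = 2855 mg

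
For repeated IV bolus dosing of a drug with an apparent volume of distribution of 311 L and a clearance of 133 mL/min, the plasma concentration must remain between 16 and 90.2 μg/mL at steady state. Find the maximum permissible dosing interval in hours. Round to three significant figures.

Convert clearance: 133 mL/min × 60 min/h ÷ 1000 mL/L = 7.980 L/h
k = CL / Vd = 7.980 / 311.0 = 0.02566 h⁻¹
Between IV bolus doses, concentration decays as C = C₀·e^(−kτ), so C_peak/C_trough = e^(kτ).
τ_max = ln(C_peak/C_trough) / k = ln(90.2/16) / 0.02566 = 1.729 / 0.02566 = 67.38 h

67.4 h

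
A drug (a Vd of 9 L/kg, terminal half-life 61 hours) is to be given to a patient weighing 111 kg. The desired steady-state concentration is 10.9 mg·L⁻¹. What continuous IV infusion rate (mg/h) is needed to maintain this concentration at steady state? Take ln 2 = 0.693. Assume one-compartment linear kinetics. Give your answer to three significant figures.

Total Vd = 9 × 111 = 999.0 L
CL = ln 2 · Vd / t½ = 0.693 × 999.0 / 61 = 11.35 L/h
Infusion rate = CL × Css = 11.35 × 10.9 = 123.7 mg/h

124 mg/h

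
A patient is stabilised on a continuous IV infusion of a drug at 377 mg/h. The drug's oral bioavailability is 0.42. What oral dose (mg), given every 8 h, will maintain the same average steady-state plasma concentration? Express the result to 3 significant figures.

7180 mg

To maintain the same Css, the systemic dosing rate must be unchanged: F·D/τ = infusion rate.
D = rate × τ / F = 377 × 8 / 0.42 = 7181 mg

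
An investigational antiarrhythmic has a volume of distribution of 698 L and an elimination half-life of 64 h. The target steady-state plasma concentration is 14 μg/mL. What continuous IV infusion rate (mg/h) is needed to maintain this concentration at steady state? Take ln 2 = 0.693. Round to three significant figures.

k = 0.693/64 = 0.01083 h⁻¹, so CL = k·Vd = 0.01083 × 698.0 = 7.559 L/h
Infusion rate = CL × Css = 7.559 × 14 = 105.8 mg/h

106 mg/h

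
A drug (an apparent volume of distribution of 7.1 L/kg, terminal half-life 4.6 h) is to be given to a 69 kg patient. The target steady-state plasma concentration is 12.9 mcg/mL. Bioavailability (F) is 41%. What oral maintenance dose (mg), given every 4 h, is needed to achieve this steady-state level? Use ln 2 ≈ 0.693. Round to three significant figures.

Vd(total) = 69 kg × 7.1 L/kg = 489.9 L
CL = ln 2 · Vd / t½ = 0.693 × 489.9 / 4.6 = 73.80 L/h
D = CL × Css × τ / F = 73.80 × 12.9 × 4 / 0.41 = 9288 mg

9290 mg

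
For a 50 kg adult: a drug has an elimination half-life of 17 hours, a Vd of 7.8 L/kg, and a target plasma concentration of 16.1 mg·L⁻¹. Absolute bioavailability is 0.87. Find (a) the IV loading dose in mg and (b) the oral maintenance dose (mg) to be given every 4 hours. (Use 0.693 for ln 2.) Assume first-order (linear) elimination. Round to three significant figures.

Vd = 7.8 L/kg × 50 kg = 390.0 L
LD = Vd × C = 390.0 × 16.1 = 6279 mg
CL = 0.693 × Vd / t½ = 0.693 × 390.0 / 17 = 15.90 L/h
D = CL × Css × τ / F = 15.90 × 16.1 × 4 / 0.87 = 1177 mg

(a) 6280 mg; (b) 1180 mg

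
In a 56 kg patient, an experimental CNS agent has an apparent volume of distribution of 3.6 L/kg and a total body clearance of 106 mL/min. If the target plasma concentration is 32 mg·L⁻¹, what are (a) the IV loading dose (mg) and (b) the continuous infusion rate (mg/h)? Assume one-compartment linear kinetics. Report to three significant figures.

Vd(total) = 56 kg × 3.6 L/kg = 201.6 L
Loading dose = Vd × C = 201.6 × 32 = 6451 mg
CL = 106 mL/min = 106 × 0.06 = 6.360 L/h
Infusion rate = 6.360 L/h × 32 mg/L = 203.5 mg/h

(a) 6450 mg; (b) 204 mg/h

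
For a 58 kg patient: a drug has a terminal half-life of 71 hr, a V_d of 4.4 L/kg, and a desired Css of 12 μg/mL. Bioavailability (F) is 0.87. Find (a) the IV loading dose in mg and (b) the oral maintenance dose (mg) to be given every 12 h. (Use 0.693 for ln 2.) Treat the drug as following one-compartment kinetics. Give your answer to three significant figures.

Vd(total) = 58 kg × 4.4 L/kg = 255.2 L
LD = Vd × C = 255.2 × 12 = 3062 mg
CL = 0.693 × Vd / t½ = 0.693 × 255.2 / 71 = 2.491 L/h
D = CL × Css × τ / F = 2.491 × 12 × 12 / 0.87 = 412.3 mg

(a) 3060 mg; (b) 412 mg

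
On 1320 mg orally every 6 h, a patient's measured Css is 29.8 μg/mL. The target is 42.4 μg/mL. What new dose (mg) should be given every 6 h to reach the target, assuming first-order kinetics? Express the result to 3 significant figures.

1880 mg

For first-order elimination, Css ∝ F·D/(CL·τ); F and CL are unchanged, so Css ∝ D/τ.
D₂ = D₁ × (Css,target / Css,current) = 1320 × 42.4/29.8 = 1878 mg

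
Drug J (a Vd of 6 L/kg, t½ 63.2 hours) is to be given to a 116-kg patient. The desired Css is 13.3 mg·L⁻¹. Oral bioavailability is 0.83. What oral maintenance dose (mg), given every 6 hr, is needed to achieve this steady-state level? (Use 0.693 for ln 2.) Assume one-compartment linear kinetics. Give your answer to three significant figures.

Vd = 6 L/kg × 116 kg = 696.0 L
CL = 0.693 × Vd / t½ = 0.693 × 696.0 / 63.2 = 7.632 L/h
D = CL × Css × τ / F = 7.632 × 13.3 × 6 / 0.83 = 733.8 mg

734 mg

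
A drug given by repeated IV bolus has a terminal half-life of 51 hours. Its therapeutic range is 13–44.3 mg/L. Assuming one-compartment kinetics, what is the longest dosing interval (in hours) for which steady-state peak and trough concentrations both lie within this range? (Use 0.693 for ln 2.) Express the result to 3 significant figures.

k = 0.693 / t½ = 0.693 / 51 = 0.01359 h⁻¹
Between IV bolus doses, concentration decays as C = C₀·e^(−kτ), so C_peak/C_trough = e^(kτ).
τ_max = ln(C_peak/C_trough) / k = ln(44.3/13) / 0.01359 = 1.226 / 0.01359 = 90.21 h

90.2 h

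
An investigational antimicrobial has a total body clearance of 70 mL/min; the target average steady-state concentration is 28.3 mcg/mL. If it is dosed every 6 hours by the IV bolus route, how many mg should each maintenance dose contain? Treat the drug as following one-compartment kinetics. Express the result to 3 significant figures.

CL = 70 mL/min × 60/1000 = 4.200 L/h
D = CL × Css × τ = 4.200 × 28.3 × 6 = 713.2 mg

713 mg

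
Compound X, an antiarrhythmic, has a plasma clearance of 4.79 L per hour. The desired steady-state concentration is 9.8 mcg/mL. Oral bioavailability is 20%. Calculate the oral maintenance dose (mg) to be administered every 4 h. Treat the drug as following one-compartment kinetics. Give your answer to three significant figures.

939 mg

At steady state, dose per interval replaces the amount cleared in that interval: F·D/τ = CL·Css.
D = CL × Css × τ / F = 4.790 × 9.8 × 4 / 0.2 = 938.8 mg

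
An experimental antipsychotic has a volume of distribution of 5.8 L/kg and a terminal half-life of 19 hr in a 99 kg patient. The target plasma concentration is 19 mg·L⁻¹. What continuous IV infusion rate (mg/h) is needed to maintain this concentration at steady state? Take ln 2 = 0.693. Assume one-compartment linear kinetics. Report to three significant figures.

398 mg/h

Total Vd = 5.8 × 99 = 574.2 L
CL = 0.693 × Vd / t½ = 0.693 × 574.2 / 19 = 20.94 L/h
Infusion rate = CL × Css = 20.94 × 19 = 397.9 mg/h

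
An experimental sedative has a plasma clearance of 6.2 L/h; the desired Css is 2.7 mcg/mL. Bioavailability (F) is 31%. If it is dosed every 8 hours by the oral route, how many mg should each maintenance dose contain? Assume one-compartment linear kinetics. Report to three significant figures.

D = CL × Css × τ / F = 6.200 × 2.7 × 8 / 0.31 = 432.0 mg

432 mg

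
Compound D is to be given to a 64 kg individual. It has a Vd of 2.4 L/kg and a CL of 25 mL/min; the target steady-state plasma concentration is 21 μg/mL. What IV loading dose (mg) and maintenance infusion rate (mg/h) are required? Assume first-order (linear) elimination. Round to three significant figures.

(a) 3230 mg; (b) 31.5 mg/h

Vd(total) = 64 kg × 2.4 L/kg = 153.6 L
LD = Vd · C_target = 153.6 × 21 = 3226 mg
CL = 25 mL/min = 25 × 0.06 = 1.500 L/h
Maintenance infusion rate = CL × Css = 1.500 × 21 = 31.50 mg/h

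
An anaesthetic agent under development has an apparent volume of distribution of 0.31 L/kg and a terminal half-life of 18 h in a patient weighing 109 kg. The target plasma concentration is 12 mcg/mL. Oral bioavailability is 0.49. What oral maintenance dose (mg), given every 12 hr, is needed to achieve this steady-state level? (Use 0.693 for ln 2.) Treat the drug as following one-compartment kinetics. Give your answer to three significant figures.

382 mg

Vd(total) = 109 kg × 0.31 L/kg = 33.79 L
CL = 0.693 × Vd / t½ = 0.693 × 33.79 / 18 = 1.301 L/h
D = CL × Css × τ / F = 1.301 × 12 × 12 / 0.49 = 382.3 mg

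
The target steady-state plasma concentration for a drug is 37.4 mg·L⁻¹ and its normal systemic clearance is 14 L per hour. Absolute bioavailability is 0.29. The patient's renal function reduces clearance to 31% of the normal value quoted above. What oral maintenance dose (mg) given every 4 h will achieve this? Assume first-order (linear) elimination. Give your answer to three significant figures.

Patient clearance = 0.31 × 14.00 = 4.340 L/h
D = CL × Css × τ / F = 4.340 × 37.4 × 4 / 0.29 = 2239 mg

2240 mg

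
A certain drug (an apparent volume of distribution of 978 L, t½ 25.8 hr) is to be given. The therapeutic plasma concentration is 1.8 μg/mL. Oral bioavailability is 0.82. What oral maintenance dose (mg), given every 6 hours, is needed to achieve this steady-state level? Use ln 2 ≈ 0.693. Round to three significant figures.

346 mg

k = 0.693/25.8 = 0.02686 h⁻¹, so CL = k·Vd = 0.02686 × 978.0 = 26.27 L/h
D = CL × Css × τ / F = 26.27 × 1.8 × 6 / 0.82 = 346.0 mg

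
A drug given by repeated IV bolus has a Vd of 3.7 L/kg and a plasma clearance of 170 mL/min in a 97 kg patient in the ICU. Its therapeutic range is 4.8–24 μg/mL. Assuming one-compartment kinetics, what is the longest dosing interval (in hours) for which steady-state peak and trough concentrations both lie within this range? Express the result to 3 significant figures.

56.6 h

Total Vd = 3.7 × 97 = 358.9 L
CL = 170 mL/min × 60/1000 = 10.20 L/h
k = CL / Vd = 10.20 / 358.9 = 0.02842 h⁻¹
Between IV bolus doses, concentration decays as C = C₀·e^(−kτ), so C_peak/C_trough = e^(kτ).
τ_max = ln(C_peak/C_trough) / k = ln(24/4.8) / 0.02842 = 1.609 / 0.02842 = 56.62 h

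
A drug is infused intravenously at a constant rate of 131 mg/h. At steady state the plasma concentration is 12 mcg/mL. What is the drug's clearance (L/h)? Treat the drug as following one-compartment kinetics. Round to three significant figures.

10.9 L/h

At steady state, infusion rate = CL × Css, so CL = rate / Css.
CL = 131 / 12 = 10.92 L/h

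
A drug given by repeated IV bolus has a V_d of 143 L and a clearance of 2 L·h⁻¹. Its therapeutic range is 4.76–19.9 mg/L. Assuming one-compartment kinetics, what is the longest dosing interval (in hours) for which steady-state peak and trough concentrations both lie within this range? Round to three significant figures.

102 h

k = CL / Vd = 2.000 / 143.0 = 0.01399 h⁻¹
Between IV bolus doses, concentration decays as C = C₀·e^(−kτ), so C_peak/C_trough = e^(kτ).
τ_max = ln(C_peak/C_trough) / k = ln(19.9/4.76) / 0.01399 = 1.430 / 0.01399 = 102.2 h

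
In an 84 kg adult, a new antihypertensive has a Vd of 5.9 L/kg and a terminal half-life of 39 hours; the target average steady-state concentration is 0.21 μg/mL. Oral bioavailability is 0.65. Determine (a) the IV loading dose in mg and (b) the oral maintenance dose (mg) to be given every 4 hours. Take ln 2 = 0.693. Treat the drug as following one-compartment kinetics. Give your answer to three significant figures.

Vd = 5.9 L/kg × 84 kg = 495.6 L
LD = Vd × C = 495.6 × 0.21 = 104.1 mg
CL = 0.693 × Vd / t½ = 0.693 × 495.6 / 39 = 8.806 L/h
D = CL × Css × τ / F = 8.806 × 0.21 × 4 / 0.65 = 11.38 mg

(a) 104 mg; (b) 11.4 mg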